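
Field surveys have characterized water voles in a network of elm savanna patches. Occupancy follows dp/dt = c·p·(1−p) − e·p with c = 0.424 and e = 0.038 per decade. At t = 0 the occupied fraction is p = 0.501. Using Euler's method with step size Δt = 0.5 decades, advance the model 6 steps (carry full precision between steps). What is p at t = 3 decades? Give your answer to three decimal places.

0.731

Update rule: p ← p + [c·p·(1−p) − e·p]·Δt with Δt = 0.5.
t = 0.5: p = 0.50100 + (+0.04348) = 0.54448
t = 1: p = 0.54448 + (+0.04224) = 0.58672
t = 1.5: p = 0.58672 + (+0.04026) = 0.62697
t = 2: p = 0.62697 + (+0.03767) = 0.66464
t = 2.5: p = 0.66464 + (+0.03462) = 0.69927
t = 3: p = 0.69927 + (+0.03130) = 0.73056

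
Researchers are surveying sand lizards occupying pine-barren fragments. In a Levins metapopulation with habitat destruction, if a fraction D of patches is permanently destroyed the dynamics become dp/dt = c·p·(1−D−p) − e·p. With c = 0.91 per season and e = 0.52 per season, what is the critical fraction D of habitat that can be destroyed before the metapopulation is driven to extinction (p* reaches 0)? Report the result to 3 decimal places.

0.429

The nontrivial equilibrium is p* = (1−D) − e/c; extinction occurs when this hits zero.
So D_crit = 1 − e/c = 1 − 0.52/0.91 = 1 − 0.5714 = 0.4286.
This equals the undisturbed p*, a classic result of Lande's extension.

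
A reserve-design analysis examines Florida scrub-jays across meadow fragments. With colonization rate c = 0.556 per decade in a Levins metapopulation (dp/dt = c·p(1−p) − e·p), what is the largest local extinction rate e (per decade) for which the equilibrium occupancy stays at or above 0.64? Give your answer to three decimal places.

0.200

1 − e/c ≥ 0.64 ⇒ e ≤ c(1 − 0.64) = 0.556 × 0.3600.
e_max = 0.2002.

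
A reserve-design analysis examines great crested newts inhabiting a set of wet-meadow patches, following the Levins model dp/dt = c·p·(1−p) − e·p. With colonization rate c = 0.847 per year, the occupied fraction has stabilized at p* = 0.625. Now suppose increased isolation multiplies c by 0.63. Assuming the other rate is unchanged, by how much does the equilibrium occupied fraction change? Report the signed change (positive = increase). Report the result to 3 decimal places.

-0.220

Balance c(1−p*) = e gives e = 0.847×(1 − 0.62500) = 0.31762.
New p* = 1 − e/c = 1 − 0.31762/0.53361 = 0.40477.
Δp* = 0.40477 − 0.62500 = -0.22023.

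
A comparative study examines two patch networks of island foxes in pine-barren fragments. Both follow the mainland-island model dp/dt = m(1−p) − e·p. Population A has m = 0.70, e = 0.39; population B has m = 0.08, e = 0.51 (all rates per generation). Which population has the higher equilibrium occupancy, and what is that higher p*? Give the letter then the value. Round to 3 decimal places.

A, 0.642

A: p*_A = m/(m+e) = 0.70/1.0900 = 0.6422.
B: p*_B = 0.08/0.5900 = 0.1356.
A is higher at 0.6422.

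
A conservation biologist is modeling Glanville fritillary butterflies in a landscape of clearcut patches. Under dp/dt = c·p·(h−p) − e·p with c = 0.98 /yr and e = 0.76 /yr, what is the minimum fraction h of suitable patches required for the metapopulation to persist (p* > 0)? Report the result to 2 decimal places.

0.78

p* = h − e/c is positive only when h > e/c.
h_min = e/c = 0.76/0.98 = 0.7755.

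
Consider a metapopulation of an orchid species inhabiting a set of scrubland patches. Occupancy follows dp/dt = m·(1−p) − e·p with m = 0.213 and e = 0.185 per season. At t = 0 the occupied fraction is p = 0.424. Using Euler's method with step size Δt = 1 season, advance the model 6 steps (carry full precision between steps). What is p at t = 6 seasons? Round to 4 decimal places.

Update rule: p ← p + [m·(1−p) − e·p]·Δt with Δt = 1.
t = 1: p = 0.42400 + (+0.04425) = 0.46825
t = 2: p = 0.46825 + (+0.02664) = 0.49489
t = 3: p = 0.49489 + (+0.01604) = 0.51092
t = 4: p = 0.51092 + (+0.00965) = 0.52057
t = 5: p = 0.52057 + (+0.00581) = 0.52639
t = 6: p = 0.52639 + (+0.00350) = 0.52988

0.5299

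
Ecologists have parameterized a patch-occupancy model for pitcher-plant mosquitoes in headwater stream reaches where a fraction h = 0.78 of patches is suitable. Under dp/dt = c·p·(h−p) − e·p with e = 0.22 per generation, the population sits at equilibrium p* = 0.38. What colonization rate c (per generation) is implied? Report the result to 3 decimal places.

At equilibrium c(h−p*) = e, so c = e/(h−p*).
c = 0.22/(0.78 − 0.38) = 0.22/0.4000 = 0.5500.

0.550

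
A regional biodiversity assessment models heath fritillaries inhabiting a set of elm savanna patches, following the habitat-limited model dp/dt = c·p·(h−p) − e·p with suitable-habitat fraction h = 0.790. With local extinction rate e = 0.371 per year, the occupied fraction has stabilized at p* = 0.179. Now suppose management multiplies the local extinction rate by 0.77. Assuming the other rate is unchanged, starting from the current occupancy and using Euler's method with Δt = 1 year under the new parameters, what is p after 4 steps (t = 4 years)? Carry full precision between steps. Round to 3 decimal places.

Balance c(h−p*) = e gives c = e/(0.79 − 0.17900) = 0.371/0.61100 = 0.60720.
Starting from p₀ = 0.17900; update p ← p + (dp/dt)·Δt with the new parameters.
step 1: Δp = +0.01527, p = 0.19427
step 2: Δp = +0.01478, p = 0.20905
step 3: Δp = +0.01402, p = 0.22307
step 4: Δp = +0.01307, p = 0.23614

0.236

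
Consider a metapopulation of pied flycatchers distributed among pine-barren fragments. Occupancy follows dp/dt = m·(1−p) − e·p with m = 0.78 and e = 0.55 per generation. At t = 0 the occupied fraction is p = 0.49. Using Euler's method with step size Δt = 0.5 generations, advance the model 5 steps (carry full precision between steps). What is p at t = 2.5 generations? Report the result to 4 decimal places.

0.5861

Update rule: p ← p + [m·(1−p) − e·p]·Δt with Δt = 0.5.
p: 0.49000 → 0.55415  (Δp = +0.06415)
p: 0.55415 → 0.57564  (Δp = +0.02149)
p: 0.57564 → 0.58284  (Δp = +0.00720)
p: 0.58284 → 0.58525  (Δp = +0.00241)
p: 0.58525 → 0.58606  (Δp = +0.00081)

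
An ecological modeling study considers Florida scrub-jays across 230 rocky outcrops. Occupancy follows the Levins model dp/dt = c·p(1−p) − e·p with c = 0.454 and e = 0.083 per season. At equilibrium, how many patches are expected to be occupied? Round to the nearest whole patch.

p* = 1 − e/c = 1 − 0.083/0.454 = 0.8172.
Expected occupied patches = N × p* = 230 × 0.8172 = 187.95 ≈ 188.

188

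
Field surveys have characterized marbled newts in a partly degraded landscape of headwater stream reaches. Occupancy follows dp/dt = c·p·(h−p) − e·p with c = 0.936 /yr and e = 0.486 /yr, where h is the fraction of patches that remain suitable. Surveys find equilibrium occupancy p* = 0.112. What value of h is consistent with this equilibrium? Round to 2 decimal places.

At equilibrium c(h−p*) = e, so h = p* + e/c.
h = 0.112 + 0.486/0.936 = 0.112 + 0.5192 = 0.6312.

0.63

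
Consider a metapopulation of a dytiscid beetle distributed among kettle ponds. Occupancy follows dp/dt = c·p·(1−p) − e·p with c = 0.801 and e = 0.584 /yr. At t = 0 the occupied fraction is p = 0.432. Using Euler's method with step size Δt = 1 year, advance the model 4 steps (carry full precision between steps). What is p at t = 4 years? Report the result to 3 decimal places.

0.310

Update rule: p ← p + [c·p·(1−p) − e·p]·Δt with Δt = 1.
t = 1: p = 0.43200 + (-0.05574) = 0.37626
t = 2: p = 0.37626 + (-0.03175) = 0.34451
t = 3: p = 0.34451 + (-0.02031) = 0.32420
t = 4: p = 0.32420 + (-0.01384) = 0.31036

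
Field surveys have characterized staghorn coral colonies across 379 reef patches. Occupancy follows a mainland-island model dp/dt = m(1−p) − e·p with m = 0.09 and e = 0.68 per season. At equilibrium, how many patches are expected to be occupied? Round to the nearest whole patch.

44

p* = m/(m+e) = 0.09/0.7700 = 0.1169.
Expected occupied patches = N × p* = 379 × 0.1169 = 44.30 ≈ 44.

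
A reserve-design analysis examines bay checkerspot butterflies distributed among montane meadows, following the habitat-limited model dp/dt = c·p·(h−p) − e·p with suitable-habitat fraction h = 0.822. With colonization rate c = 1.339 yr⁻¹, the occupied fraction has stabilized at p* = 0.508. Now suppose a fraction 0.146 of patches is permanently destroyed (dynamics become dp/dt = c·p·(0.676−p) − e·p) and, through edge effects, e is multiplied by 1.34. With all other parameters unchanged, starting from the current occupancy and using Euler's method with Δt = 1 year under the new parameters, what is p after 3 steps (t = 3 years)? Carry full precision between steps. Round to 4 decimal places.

0.2819

Balance c(h−p*) = e gives e = 1.339×(0.822 − 0.50800) = 0.42045.
Starting from p₀ = 0.50800; update p ← p + (dp/dt)·Δt with the new parameters.
step 1: Δp = -0.17193, p = 0.33607
step 2: Δp = -0.03637, p = 0.29970
step 3: Δp = -0.01784, p = 0.28186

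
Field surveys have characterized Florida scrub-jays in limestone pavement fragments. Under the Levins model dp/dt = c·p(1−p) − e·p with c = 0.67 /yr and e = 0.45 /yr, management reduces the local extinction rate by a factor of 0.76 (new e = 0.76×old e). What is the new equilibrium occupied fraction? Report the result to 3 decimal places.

Before: p* = 1 − 0.45/0.67 = 0.3284.
After the change, c = 0.67, e = 0.342, so p* = 1 − 0.342/0.67 = 0.4896.

0.490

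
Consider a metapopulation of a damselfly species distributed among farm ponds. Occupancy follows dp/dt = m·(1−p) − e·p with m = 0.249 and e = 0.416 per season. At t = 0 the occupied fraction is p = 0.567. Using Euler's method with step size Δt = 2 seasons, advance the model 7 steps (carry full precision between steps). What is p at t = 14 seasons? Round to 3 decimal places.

Update rule: p ← p + [m·(1−p) − e·p]·Δt with Δt = 2.
p: 0.56700 → 0.31089  (Δp = -0.25611)
p: 0.31089 → 0.39541  (Δp = +0.08452)
p: 0.39541 → 0.36752  (Δp = -0.02789)
p: 0.36752 → 0.37672  (Δp = +0.00920)
p: 0.37672 → 0.37368  (Δp = -0.00304)
p: 0.37368 → 0.37468  (Δp = +0.00100)
p: 0.37468 → 0.37435  (Δp = -0.00033)

0.374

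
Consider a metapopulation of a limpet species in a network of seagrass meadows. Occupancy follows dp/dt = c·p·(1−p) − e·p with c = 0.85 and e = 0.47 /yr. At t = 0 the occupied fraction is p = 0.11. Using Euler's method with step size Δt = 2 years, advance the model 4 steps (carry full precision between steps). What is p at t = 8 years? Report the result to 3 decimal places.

Update rule: p ← p + [c·p·(1−p) − e·p]·Δt with Δt = 2.
t = 2: p = 0.11000 + (+0.06303) = 0.17303
t = 4: p = 0.17303 + (+0.08061) = 0.25364
t = 6: p = 0.25364 + (+0.08340) = 0.33704
t = 8: p = 0.33704 + (+0.06304) = 0.40007

0.400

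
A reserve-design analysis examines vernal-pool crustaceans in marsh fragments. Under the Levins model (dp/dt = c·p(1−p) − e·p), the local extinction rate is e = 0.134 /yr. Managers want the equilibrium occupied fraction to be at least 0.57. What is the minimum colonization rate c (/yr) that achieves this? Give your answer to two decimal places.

0.31

p* = 1 − e/c ≥ 0.57 requires e/c ≤ 0.4300, i.e. c ≥ e/0.4300.
c_min = 0.134/0.4300 = 0.3116.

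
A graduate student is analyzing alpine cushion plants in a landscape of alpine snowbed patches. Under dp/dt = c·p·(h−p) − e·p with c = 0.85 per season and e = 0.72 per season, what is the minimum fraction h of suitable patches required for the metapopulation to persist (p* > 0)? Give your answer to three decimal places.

p* = h − e/c is positive only when h > e/c.
h_min = e/c = 0.72/0.85 = 0.8471.

0.847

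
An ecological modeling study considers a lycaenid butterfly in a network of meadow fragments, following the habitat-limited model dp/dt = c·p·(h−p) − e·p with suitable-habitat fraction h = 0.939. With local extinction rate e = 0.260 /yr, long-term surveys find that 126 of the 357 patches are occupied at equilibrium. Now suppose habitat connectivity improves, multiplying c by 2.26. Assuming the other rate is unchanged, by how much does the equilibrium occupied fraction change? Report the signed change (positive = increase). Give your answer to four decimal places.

Observed p* = 126/357 = 0.35294.
Balance c(h−p*) = e gives c = e/(0.939 − 0.35294) = 0.260/0.58606 = 0.44364.
New p* = 0.939 − e/c = 0.939 − 0.26000/1.00263 = 0.67968.
Δp* = 0.67968 − 0.35294 = +0.32674.

0.3267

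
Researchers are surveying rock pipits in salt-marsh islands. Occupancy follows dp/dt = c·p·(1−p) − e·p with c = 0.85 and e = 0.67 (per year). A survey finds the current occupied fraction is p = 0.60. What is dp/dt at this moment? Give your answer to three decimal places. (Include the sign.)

Colonization term: c·p·(1−p) = 0.85×0.60×0.4000 = 0.20400.
Extinction term: e·p = 0.40200.
dp/dt = 0.20400 − 0.40200 = -0.19800.

-0.198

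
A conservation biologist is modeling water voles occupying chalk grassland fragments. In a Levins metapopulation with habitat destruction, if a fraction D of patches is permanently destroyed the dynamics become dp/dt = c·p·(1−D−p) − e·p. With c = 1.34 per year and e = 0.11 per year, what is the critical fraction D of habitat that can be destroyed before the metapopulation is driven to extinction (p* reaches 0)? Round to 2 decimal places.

0.92

The nontrivial equilibrium is p* = (1−D) − e/c; extinction occurs when this hits zero.
So D_crit = 1 − e/c = 1 − 0.11/1.34 = 1 − 0.0821 = 0.9179.
This equals the undisturbed p*, a classic result of Lande's extension.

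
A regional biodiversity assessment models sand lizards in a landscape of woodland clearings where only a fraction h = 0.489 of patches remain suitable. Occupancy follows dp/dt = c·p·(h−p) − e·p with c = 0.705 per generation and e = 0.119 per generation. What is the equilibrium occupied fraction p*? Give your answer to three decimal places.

Setting dp/dt = 0 and dividing by p* gives c·(h−p*) = e.
So p* = h − e/c = 0.489 − 0.119/0.705 = 0.489 − 0.1688 = 0.3202.

0.320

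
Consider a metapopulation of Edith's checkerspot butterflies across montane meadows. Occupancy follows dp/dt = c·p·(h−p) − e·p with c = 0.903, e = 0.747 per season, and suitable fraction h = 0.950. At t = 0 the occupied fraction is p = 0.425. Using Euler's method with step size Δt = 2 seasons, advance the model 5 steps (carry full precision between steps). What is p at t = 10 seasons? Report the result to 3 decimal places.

0.140

Update rule: p ← p + [c·p·(h−p) − e·p]·Δt with Δt = 2.
step 1: Δp = -0.23199, p = 0.19301
step 2: Δp = -0.02449, p = 0.16852
step 3: Δp = -0.01393, p = 0.15459
step 4: Δp = -0.00889, p = 0.14571
step 5: Δp = -0.00604, p = 0.13967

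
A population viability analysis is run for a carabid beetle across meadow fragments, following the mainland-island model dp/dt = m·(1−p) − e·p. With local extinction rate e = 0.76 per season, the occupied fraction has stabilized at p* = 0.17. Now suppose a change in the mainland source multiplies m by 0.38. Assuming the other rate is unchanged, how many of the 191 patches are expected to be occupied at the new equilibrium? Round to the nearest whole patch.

Balance m(1−p*) = e·p* gives m = e·p*/(1−p*) = 0.76×0.17000/0.83000 = 0.15566.
New p* = m/(m+e) = 0.05915/(0.05915+0.76000) = 0.07221.
Expected occupied = 191 × 0.07221 = 13.79 ≈ 14.

14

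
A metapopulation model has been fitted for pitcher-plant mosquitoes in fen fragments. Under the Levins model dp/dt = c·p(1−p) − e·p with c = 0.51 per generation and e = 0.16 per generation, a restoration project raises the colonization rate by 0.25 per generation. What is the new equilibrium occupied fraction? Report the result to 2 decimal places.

0.79

Before: p* = 1 − 0.16/0.51 = 0.6863.
After the change, c = 0.76, e = 0.16, so p* = 1 − 0.16/0.76 = 0.7895.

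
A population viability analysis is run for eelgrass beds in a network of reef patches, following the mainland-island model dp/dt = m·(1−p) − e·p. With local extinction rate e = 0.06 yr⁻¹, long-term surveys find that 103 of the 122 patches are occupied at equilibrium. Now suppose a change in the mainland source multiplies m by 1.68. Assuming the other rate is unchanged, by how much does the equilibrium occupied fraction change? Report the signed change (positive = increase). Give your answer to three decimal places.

Observed p* = 103/122 = 0.84426.
Balance m(1−p*) = e·p* gives m = e·p*/(1−p*) = 0.06×0.84426/0.15574 = 0.32526.
New p* = m/(m+e) = 0.54644/(0.54644+0.06000) = 0.90106.
Δp* = 0.90106 − 0.84426 = +0.05680.

0.057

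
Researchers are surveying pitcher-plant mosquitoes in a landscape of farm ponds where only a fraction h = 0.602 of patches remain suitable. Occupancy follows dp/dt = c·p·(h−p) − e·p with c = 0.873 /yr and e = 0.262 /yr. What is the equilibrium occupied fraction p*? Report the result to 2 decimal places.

0.30

Setting dp/dt = 0 and dividing by p* gives c·(h−p*) = e.
So p* = h − e/c = 0.602 − 0.262/0.873 = 0.602 − 0.3001 = 0.3019.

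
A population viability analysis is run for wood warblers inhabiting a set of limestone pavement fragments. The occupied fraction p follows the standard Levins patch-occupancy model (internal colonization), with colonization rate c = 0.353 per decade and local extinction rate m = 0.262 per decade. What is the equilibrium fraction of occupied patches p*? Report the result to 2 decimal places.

At equilibrium, colonization balances extinction: c·p*·(1−p*) = m·p*.
So p* = 1 − m/c = 1 − 0.262/0.353 = 1 − 0.7422 = 0.2578.

0.26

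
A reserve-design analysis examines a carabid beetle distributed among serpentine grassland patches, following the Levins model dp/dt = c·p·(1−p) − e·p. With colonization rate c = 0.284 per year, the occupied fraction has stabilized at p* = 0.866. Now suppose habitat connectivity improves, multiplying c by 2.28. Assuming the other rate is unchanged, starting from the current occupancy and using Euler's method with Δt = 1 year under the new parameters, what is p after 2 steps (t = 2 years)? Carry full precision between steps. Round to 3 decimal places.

Balance c(1−p*) = e gives e = 0.284×(1 − 0.86600) = 0.03806.
Starting from p₀ = 0.86600; update p ← p + (dp/dt)·Δt with the new parameters.
  1  |  dp/dt·Δt = +0.042184  |  p_1 = 0.908184
  2  |  dp/dt·Δt = +0.019432  |  p_2 = 0.927616

0.928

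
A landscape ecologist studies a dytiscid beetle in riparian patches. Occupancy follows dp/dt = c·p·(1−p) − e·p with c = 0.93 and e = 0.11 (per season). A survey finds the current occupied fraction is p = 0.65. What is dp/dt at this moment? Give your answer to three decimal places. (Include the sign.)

Colonization term: c·p·(1−p) = 0.93×0.65×0.3500 = 0.21158.
Extinction term: e·p = 0.07150.
dp/dt = 0.21158 − 0.07150 = 0.14008.

0.140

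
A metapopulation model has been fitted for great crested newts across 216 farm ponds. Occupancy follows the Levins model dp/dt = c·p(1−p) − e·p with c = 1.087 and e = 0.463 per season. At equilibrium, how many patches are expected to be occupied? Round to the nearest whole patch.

124

p* = 1 − e/c = 1 − 0.463/1.087 = 0.5741.
Expected occupied patches = N × p* = 216 × 0.5741 = 124.00 ≈ 124.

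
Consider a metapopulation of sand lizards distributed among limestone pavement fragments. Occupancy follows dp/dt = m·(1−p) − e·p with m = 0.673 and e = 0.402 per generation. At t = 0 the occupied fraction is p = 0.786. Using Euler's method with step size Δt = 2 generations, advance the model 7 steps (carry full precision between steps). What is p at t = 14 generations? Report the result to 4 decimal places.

0.2006

Update rule: p ← p + [m·(1−p) − e·p]·Δt with Δt = 2.
step 1: Δp = -0.34390, p = 0.44210
step 2: Δp = +0.39549, p = 0.83759
step 3: Δp = -0.45481, p = 0.38278
step 4: Δp = +0.52303, p = 0.90581
step 5: Δp = -0.60148, p = 0.30432
step 6: Δp = +0.69171, p = 0.99603
step 7: Δp = -0.79546, p = 0.20057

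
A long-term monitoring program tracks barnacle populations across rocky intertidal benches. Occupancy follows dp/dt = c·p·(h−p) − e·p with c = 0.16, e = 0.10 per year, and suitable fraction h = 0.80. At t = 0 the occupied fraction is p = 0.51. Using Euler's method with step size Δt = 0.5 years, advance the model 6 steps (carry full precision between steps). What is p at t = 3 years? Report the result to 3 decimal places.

Update rule: p ← p + [c·p·(h−p) − e·p]·Δt with Δt = 0.5.
t = 0.5: p = 0.51000 + (-0.01367) = 0.49633
t = 1: p = 0.49633 + (-0.01276) = 0.48357
t = 1.5: p = 0.48357 + (-0.01194) = 0.47164
t = 2: p = 0.47164 + (-0.01119) = 0.46044
t = 2.5: p = 0.46044 + (-0.01051) = 0.44993
t = 3: p = 0.44993 + (-0.00990) = 0.44003

0.440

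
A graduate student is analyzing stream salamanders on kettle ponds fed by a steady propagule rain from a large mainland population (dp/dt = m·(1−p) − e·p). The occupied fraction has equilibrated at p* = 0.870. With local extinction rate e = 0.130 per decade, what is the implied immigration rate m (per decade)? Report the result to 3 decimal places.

0.870

At equilibrium m(1−p*) = e·p*, so m = e·p*/(1−p*).
m = 0.130 × 0.870 / 0.1300 = 0.1131/0.1300 = 0.8700.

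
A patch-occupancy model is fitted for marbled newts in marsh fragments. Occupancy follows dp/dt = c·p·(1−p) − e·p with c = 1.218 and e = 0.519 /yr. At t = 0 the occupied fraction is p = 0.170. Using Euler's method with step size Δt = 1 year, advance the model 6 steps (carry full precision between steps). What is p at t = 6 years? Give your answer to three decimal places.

Update rule: p ← p + [c·p·(1−p) − e·p]·Δt with Δt = 1.
step 1: Δp = +0.08363, p = 0.25363
step 2: Δp = +0.09894, p = 0.35257
step 3: Δp = +0.09504, p = 0.44761
step 4: Δp = +0.06885, p = 0.51646
step 5: Δp = +0.03613, p = 0.55259
step 6: Δp = +0.01434, p = 0.56693

0.567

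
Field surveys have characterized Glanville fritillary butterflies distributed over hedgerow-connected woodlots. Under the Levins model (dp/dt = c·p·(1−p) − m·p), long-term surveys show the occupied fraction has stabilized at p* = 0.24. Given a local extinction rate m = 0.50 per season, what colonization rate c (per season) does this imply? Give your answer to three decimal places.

0.658

At equilibrium c(1−p*) = m, so c = m/(1−p*).
c = 0.50/(1 − 0.24) = 0.50/0.7600 = 0.6579.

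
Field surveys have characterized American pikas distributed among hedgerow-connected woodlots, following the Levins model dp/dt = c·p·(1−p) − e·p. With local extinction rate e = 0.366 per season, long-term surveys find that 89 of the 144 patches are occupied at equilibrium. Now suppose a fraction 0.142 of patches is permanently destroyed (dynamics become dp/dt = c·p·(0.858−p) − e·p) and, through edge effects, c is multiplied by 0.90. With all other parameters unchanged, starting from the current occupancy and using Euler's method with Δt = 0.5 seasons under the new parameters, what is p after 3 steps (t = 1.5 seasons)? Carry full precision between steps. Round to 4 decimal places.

0.5121

Observed p* = 89/144 = 0.61806.
Balance c(1−p*) = e gives c = e/(1 − 0.61806) = 0.366/0.38194 = 0.95825.
Starting from p₀ = 0.61806; update p ← p + (dp/dt)·Δt with the new parameters.
  1  |  dp/dt·Δt = -0.049155  |  p_1 = 0.568900
  2  |  dp/dt·Δt = -0.033187  |  p_2 = 0.535713
  3  |  dp/dt·Δt = -0.023585  |  p_3 = 0.512128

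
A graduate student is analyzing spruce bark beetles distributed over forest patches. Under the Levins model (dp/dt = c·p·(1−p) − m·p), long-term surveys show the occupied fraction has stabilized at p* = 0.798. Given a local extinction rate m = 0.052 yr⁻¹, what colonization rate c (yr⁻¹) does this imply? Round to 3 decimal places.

At equilibrium c(1−p*) = m, so c = m/(1−p*).
c = 0.052/(1 − 0.798) = 0.052/0.2020 = 0.2574.

0.257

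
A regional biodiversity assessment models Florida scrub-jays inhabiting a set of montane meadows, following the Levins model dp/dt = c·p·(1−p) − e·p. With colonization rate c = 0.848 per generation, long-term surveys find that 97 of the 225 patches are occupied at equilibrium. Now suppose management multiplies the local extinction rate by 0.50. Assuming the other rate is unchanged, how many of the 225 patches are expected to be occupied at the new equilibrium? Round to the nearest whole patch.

Observed p* = 97/225 = 0.43111.
Balance c(1−p*) = e gives e = 0.848×(1 − 0.43111) = 0.48242.
New p* = 1 − e/c = 1 − 0.24121/0.84800 = 0.71555.
Expected occupied = 225 × 0.71555 = 161.00 ≈ 161.

161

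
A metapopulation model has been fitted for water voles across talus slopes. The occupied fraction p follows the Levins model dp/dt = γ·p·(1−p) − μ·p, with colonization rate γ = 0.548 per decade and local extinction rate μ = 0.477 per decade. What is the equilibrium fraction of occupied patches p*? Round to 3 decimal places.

Setting dp/dt = 0 and dividing through by p* gives γ·(1−p*) = μ.
So p* = 1 − μ/γ = 1 − 0.477/0.548 = 1 − 0.8704 = 0.1296.

0.130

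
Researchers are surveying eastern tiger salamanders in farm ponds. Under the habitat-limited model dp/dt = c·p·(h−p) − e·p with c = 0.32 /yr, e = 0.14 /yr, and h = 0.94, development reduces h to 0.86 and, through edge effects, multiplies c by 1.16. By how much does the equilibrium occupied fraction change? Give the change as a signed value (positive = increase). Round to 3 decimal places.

-0.020

Before: p* = h − e/c = 0.94 − 0.14/0.32 = 0.94 − 0.4375 = 0.5025.
After: c = 0.3712, e = 0.14, h = 0.86; p* = 0.86 − 0.14/0.3712 = 0.4828.
Δp* = 0.4828 − 0.5025 = -0.0197.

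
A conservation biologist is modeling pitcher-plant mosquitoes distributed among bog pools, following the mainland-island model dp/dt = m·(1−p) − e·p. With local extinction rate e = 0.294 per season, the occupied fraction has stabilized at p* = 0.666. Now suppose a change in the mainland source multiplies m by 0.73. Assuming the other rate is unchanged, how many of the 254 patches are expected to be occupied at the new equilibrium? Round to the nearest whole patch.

151

Balance m(1−p*) = e·p* gives m = e·p*/(1−p*) = 0.294×0.66600/0.33400 = 0.58624.
New p* = m/(m+e) = 0.42796/(0.42796+0.29400) = 0.59278.
Expected occupied = 254 × 0.59278 = 150.57 ≈ 151.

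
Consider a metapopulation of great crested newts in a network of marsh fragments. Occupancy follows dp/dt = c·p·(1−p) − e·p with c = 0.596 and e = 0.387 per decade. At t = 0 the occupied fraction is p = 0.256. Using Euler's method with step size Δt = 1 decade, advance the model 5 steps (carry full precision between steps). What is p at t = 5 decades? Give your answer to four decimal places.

Update rule: p ← p + [c·p·(1−p) − e·p]·Δt with Δt = 1.
  1  |  dp/dt·Δt = +0.014445  |  p_1 = 0.270445
  2  |  dp/dt·Δt = +0.012931  |  p_2 = 0.283376
  3  |  dp/dt·Δt = +0.011366  |  p_3 = 0.294741
  4  |  dp/dt·Δt = +0.009825  |  p_4 = 0.304566
  5  |  dp/dt·Δt = +0.008369  |  p_5 = 0.312935

0.3129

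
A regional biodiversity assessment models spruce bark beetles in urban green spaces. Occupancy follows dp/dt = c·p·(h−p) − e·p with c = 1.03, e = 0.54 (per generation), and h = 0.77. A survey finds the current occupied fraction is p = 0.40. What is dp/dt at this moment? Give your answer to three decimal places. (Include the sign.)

-0.064

Colonization term: c·p·(h−p) = 1.03×0.40×0.3700 = 0.15244.
Extinction term: e·p = 0.21600.
dp/dt = 0.15244 − 0.21600 = -0.06356.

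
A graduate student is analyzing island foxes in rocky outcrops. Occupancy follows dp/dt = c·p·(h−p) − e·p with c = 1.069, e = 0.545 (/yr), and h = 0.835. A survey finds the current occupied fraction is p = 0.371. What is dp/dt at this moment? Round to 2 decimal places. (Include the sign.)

Colonization term: c·p·(h−p) = 1.069×0.371×0.4640 = 0.18402.
Extinction term: e·p = 0.20220.
dp/dt = 0.18402 − 0.20220 = -0.01817.

-0.02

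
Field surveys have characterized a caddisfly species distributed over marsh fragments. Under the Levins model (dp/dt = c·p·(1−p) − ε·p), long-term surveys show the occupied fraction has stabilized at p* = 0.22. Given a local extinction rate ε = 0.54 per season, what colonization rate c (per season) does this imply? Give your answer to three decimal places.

0.692

At equilibrium c(1−p*) = ε, so c = ε/(1−p*).
c = 0.54/(1 − 0.22) = 0.54/0.7800 = 0.6923.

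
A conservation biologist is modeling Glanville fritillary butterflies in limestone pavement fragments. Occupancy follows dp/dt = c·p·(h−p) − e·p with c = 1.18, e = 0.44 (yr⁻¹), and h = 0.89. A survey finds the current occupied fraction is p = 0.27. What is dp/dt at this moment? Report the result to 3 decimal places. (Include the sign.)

Colonization term: c·p·(h−p) = 1.18×0.27×0.6200 = 0.19753.
Extinction term: e·p = 0.11880.
dp/dt = 0.19753 − 0.11880 = 0.07873.

0.079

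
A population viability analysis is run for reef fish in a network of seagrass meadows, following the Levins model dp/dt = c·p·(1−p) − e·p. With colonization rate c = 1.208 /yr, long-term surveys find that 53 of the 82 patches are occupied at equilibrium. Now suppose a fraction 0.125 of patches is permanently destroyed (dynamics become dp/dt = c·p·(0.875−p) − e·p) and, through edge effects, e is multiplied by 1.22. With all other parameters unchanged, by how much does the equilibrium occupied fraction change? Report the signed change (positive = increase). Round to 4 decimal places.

Observed p* = 53/82 = 0.64634.
Balance c(1−p*) = e gives e = 1.208×(1 − 0.64634) = 0.42722.
New p* = 0.875 − e/c = 0.875 − 0.52121/1.20800 = 0.44353.
Δp* = 0.44353 − 0.64634 = -0.20281.

-0.2028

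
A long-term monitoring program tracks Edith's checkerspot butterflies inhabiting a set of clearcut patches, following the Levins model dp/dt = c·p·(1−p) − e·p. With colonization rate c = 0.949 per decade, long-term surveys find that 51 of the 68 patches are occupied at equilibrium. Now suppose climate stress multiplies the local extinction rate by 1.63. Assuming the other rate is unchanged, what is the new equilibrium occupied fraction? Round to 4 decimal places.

0.5925

Observed p* = 51/68 = 0.75000.
Balance c(1−p*) = e gives e = 0.949×(1 − 0.75000) = 0.23725.
New p* = 1 − e/c = 1 − 0.38672/0.94900 = 0.59250.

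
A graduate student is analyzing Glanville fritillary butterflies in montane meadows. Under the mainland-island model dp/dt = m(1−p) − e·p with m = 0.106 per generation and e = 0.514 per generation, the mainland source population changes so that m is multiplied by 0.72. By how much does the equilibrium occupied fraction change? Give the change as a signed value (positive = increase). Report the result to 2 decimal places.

Before: p* = 0.106/(0.106+0.514) = 0.1710.
After: m = 0.07632, e = 0.514; p* = 0.07632/0.5903 = 0.1293.
Δp* = 0.1293 − 0.1710 = -0.0417.

-0.04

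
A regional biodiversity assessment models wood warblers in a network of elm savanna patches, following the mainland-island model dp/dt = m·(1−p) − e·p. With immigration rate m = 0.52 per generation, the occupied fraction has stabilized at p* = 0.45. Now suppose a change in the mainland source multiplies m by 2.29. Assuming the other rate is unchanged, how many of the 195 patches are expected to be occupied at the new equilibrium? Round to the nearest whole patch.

127

Balance m(1−p*) = e·p* gives e = m(1−p*)/p* = 0.52×0.55000/0.45000 = 0.63556.
New p* = m/(m+e) = 1.19080/(1.19080+0.63556) = 0.65201.
Expected occupied = 195 × 0.65201 = 127.14 ≈ 127.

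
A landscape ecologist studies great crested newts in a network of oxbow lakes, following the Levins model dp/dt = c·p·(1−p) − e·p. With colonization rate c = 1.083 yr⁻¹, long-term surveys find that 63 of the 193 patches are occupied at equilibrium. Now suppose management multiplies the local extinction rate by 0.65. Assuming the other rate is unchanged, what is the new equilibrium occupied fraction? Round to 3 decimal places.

0.562

Observed p* = 63/193 = 0.32642.
Balance c(1−p*) = e gives e = 1.083×(1 − 0.32642) = 0.72949.
New p* = 1 − e/c = 1 − 0.47417/1.08300 = 0.56217.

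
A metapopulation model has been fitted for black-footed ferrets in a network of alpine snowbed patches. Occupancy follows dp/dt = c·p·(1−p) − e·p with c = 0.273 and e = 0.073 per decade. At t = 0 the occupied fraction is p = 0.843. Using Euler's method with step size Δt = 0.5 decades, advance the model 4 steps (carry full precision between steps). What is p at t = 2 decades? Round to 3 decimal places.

Update rule: p ← p + [c·p·(1−p) − e·p]·Δt with Δt = 0.5.
step 1: Δp = -0.01270, p = 0.83030
step 2: Δp = -0.01107, p = 0.81922
step 3: Δp = -0.00969, p = 0.80954
step 4: Δp = -0.00850, p = 0.80104

0.801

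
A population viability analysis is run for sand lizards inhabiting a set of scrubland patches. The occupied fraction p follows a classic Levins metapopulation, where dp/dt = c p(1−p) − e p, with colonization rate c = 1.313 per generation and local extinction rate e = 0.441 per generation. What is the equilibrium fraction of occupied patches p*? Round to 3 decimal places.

Setting dp/dt = 0 and dividing through by p* gives c·(1−p*) = e.
So p* = 1 − e/c = 1 − 0.441/1.313 = 1 − 0.3359 = 0.6641.

0.664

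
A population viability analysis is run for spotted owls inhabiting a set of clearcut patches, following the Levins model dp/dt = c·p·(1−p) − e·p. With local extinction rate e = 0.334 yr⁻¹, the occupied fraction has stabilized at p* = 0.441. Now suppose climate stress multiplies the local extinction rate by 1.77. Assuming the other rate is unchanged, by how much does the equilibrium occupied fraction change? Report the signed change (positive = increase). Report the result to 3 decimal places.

Balance c(1−p*) = e gives c = e/(1 − 0.44100) = 0.334/0.55900 = 0.59750.
New p* = 1 − e/c = 1 − 0.59118/0.59750 = 0.01058.
Δp* = 0.01058 − 0.44100 = -0.43042.

-0.430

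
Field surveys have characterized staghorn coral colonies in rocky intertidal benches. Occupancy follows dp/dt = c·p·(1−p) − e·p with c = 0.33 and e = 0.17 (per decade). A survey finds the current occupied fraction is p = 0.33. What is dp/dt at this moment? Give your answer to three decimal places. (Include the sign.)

0.017

Colonization term: c·p·(1−p) = 0.33×0.33×0.6700 = 0.07296.
Extinction term: e·p = 0.05610.
dp/dt = 0.07296 − 0.05610 = 0.01686.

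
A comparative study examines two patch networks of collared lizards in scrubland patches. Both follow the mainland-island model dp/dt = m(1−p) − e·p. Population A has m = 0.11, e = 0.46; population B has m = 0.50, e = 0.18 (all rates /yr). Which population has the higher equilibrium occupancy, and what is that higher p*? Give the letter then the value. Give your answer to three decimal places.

A: p*_A = m/(m+e) = 0.11/0.5700 = 0.1930.
B: p*_B = 0.50/0.6800 = 0.7353.
B is higher at 0.7353.

B, 0.735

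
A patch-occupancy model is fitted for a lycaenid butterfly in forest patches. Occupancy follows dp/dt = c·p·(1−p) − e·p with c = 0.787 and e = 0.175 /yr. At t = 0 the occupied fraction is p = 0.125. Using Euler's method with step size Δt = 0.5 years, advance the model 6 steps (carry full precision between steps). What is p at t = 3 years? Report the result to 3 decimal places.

0.406

Update rule: p ← p + [c·p·(1−p) − e·p]·Δt with Δt = 0.5.
  1  |  dp/dt·Δt = +0.032102  |  p_1 = 0.157102
  2  |  dp/dt·Δt = +0.038361  |  p_2 = 0.195463
  3  |  dp/dt·Δt = +0.044778  |  p_3 = 0.240240
  4  |  dp/dt·Δt = +0.050803  |  p_4 = 0.291043
  5  |  dp/dt·Δt = +0.055727  |  p_5 = 0.346770
  6  |  dp/dt·Δt = +0.058793  |  p_6 = 0.405564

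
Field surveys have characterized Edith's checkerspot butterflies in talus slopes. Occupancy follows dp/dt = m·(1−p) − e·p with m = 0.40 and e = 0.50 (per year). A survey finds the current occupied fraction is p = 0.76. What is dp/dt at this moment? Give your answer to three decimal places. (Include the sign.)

-0.284

Colonization term: m·(1−p) = 0.40×0.2400 = 0.09600.
Extinction term: e·p = 0.38000.
dp/dt = 0.09600 − 0.38000 = -0.28400.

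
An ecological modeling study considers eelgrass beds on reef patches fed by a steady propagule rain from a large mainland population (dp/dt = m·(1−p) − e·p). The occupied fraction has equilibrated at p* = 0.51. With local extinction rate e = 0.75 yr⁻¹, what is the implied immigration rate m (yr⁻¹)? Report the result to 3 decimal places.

At equilibrium m(1−p*) = e·p*, so m = e·p*/(1−p*).
m = 0.75 × 0.51 / 0.4900 = 0.3825/0.4900 = 0.7806.

0.781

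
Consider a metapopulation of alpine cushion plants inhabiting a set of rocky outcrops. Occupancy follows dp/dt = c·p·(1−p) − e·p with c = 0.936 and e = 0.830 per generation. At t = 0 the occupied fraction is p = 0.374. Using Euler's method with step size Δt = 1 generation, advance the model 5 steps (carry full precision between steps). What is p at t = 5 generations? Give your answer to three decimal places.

Update rule: p ← p + [c·p·(1−p) − e·p]·Δt with Δt = 1.
t = 1: p = 0.37400 + (-0.09128) = 0.28272
t = 2: p = 0.28272 + (-0.04485) = 0.23787
t = 3: p = 0.23787 + (-0.02775) = 0.21013
t = 4: p = 0.21013 + (-0.01905) = 0.19107
t = 5: p = 0.19107 + (-0.01392) = 0.17715

0.177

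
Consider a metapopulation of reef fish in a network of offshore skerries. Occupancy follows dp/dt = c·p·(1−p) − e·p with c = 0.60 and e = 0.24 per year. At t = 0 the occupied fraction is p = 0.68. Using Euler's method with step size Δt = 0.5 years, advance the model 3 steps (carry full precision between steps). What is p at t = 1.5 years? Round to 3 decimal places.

0.641

Update rule: p ← p + [c·p·(1−p) − e·p]·Δt with Δt = 0.5.
t = 0.5: p = 0.68000 + (-0.01632) = 0.66368
t = 1: p = 0.66368 + (-0.01268) = 0.65100
t = 1.5: p = 0.65100 + (-0.00996) = 0.64104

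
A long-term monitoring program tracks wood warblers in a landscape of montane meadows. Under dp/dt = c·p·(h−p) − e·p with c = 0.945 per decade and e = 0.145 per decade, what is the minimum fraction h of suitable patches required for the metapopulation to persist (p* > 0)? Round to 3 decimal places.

0.153

p* = h − e/c is positive only when h > e/c.
h_min = e/c = 0.145/0.945 = 0.1534.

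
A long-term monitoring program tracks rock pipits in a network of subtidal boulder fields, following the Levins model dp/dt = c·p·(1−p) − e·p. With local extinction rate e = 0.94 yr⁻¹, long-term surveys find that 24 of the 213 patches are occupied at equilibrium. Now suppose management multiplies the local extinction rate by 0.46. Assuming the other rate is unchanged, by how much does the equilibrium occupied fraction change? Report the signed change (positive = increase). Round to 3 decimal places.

Observed p* = 24/213 = 0.11268.
Balance c(1−p*) = e gives c = e/(1 − 0.11268) = 0.94/0.88732 = 1.05937.
New p* = 1 − e/c = 1 − 0.43240/1.05937 = 0.59183.
Δp* = 0.59183 − 0.11268 = +0.47915.

0.479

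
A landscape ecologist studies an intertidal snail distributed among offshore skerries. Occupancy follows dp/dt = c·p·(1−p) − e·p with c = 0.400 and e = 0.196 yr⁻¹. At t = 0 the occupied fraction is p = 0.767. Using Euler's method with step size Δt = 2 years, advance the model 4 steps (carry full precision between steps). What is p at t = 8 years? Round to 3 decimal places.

0.526

Update rule: p ← p + [c·p·(1−p) − e·p]·Δt with Δt = 2.
step 1: Δp = -0.15770, p = 0.60930
step 2: Δp = -0.04841, p = 0.56090
step 3: Δp = -0.02284, p = 0.53806
step 4: Δp = -0.01208, p = 0.52598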